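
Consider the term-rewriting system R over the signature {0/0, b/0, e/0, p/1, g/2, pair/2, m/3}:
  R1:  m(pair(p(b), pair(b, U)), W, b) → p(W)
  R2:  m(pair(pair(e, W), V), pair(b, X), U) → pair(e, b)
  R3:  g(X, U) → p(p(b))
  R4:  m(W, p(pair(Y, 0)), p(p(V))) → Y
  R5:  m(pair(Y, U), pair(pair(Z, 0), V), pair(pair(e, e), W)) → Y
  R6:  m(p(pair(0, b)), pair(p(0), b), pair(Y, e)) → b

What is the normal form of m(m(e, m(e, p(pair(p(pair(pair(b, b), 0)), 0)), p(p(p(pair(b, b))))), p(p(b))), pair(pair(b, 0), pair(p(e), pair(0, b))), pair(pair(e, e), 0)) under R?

1. m(m(e, m(e, p(pair(p(pair(pair(b, b), 0)), 0)), p(p(p(pair(b, b))))), p(p(b))), pair(pair(b, 0), pair(p(e), pair(0, b))), pair(pair(e, e), 0))  →  m(m(e, p(pair(pair(b, b), 0)), p(p(b))), pair(pair(b, 0), pair(p(e), pair(0, b))), pair(pair(e, e), 0))   [R4 at 1.2]
2. m(m(e, p(pair(pair(b, b), 0)), p(p(b))), pair(pair(b, 0), pair(p(e), pair(0, b))), pair(pair(e, e), 0))  →  m(pair(b, b), pair(pair(b, 0), pair(p(e), pair(0, b))), pair(pair(e, e), 0))   [R4 at 1]
3. m(pair(b, b), pair(pair(b, 0), pair(p(e), pair(0, b))), pair(pair(e, e), 0))  →  b   [R5 at ε]

b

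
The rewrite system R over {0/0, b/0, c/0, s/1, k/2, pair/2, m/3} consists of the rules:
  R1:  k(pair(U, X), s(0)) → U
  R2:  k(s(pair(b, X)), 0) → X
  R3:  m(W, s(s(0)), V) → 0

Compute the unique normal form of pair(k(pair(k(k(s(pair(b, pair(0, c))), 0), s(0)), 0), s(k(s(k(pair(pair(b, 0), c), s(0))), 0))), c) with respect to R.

1. pair(k(pair(k(k(s(pair(b, pair(0, c))), 0), s(0)), 0), s(k(s(k(pair(pair(b, 0), c), s(0))), 0))), c)  →  pair(k(pair(k(pair(0, c), s(0)), 0), s(k(s(k(pair(pair(b, 0), c), s(0))), 0))), c)   [R2 at 1.1.1.1]
2. pair(k(pair(k(pair(0, c), s(0)), 0), s(k(s(k(pair(pair(b, 0), c), s(0))), 0))), c)  →  pair(k(pair(0, 0), s(k(s(k(pair(pair(b, 0), c), s(0))), 0))), c)   [R1 at 1.1.1]
3. pair(k(pair(0, 0), s(k(s(k(pair(pair(b, 0), c), s(0))), 0))), c)  →  pair(k(pair(0, 0), s(k(s(pair(b, 0)), 0))), c)   [R1 at 1.2.1.1.1]
4. pair(k(pair(0, 0), s(k(s(pair(b, 0)), 0))), c)  →  pair(k(pair(0, 0), s(0)), c)   [R2 at 1.2.1]
5. pair(k(pair(0, 0), s(0)), c)  →  pair(0, c)   [R1 at 1]

pair(0, c)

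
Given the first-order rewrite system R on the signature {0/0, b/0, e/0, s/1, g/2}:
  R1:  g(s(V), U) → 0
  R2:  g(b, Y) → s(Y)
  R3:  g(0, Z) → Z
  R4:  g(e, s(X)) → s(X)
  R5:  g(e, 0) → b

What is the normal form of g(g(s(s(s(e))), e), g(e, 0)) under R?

b

1. g(g(s(s(s(e))), e), g(e, 0))  →  g(0, g(e, 0))   [R1 at 1]
2. g(0, g(e, 0))  →  g(e, 0)   [R3 at ε]
3. g(e, 0)  →  b   [R5 at ε]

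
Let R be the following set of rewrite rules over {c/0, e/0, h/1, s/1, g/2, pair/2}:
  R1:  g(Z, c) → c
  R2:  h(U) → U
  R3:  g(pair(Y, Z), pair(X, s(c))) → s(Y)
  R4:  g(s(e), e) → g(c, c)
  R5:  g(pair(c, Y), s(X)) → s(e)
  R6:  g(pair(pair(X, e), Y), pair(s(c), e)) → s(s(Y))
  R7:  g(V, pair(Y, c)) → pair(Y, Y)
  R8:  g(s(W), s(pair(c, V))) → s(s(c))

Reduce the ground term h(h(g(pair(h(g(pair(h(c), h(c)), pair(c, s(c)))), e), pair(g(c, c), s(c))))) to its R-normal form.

s(s(c))

1. h(h(g(pair(h(g(pair(h(c), h(c)), pair(c, s(c)))), e), pair(g(c, c), s(c)))))  →  h(g(pair(h(g(pair(h(c), h(c)), pair(c, s(c)))), e), pair(g(c, c), s(c))))   [R2 at ε]
2. h(g(pair(h(g(pair(h(c), h(c)), pair(c, s(c)))), e), pair(g(c, c), s(c))))  →  g(pair(h(g(pair(h(c), h(c)), pair(c, s(c)))), e), pair(g(c, c), s(c)))   [R2 at ε]
3. g(pair(h(g(pair(h(c), h(c)), pair(c, s(c)))), e), pair(g(c, c), s(c)))  →  s(h(g(pair(h(c), h(c)), pair(c, s(c)))))   [R3 at ε]
4. s(h(g(pair(h(c), h(c)), pair(c, s(c)))))  →  s(g(pair(h(c), h(c)), pair(c, s(c))))   [R2 at 1]
5. s(g(pair(h(c), h(c)), pair(c, s(c))))  →  s(s(h(c)))   [R3 at 1]
6. s(s(h(c)))  →  s(s(c))   [R2 at 1.1]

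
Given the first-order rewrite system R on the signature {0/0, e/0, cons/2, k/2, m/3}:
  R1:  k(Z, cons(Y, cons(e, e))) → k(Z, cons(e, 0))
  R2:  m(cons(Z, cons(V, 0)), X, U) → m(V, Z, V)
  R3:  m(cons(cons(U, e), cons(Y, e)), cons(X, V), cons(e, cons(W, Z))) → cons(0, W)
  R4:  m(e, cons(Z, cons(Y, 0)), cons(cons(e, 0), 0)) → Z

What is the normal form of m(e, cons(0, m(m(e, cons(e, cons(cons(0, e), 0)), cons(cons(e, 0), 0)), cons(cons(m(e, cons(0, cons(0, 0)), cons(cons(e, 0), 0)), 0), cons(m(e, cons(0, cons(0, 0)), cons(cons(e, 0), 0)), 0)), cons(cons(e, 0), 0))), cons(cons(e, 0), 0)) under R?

1. m(e, cons(0, m(m(e, cons(e, cons(cons(0, e), 0)), cons(cons(e, 0), 0)), cons(cons(m(e, cons(0, cons(0, 0)), cons(cons(e, 0), 0)), 0), cons(m(e, cons(0, cons(0, 0)), cons(cons(e, 0), 0)), 0)), cons(cons(e, 0), 0))), cons(cons(e, 0), 0))  →  m(e, cons(0, m(e, cons(cons(m(e, cons(0, cons(0, 0)), cons(cons(e, 0), 0)), 0), cons(m(e, cons(0, cons(0, 0)), cons(cons(e, 0), 0)), 0)), cons(cons(e, 0), 0))), cons(cons(e, 0), 0))   [R4 at 2.2.1]
2. m(e, cons(0, m(e, cons(cons(m(e, cons(0, cons(0, 0)), cons(cons(e, 0), 0)), 0), cons(m(e, cons(0, cons(0, 0)), cons(cons(e, 0), 0)), 0)), cons(cons(e, 0), 0))), cons(cons(e, 0), 0))  →  m(e, cons(0, cons(m(e, cons(0, cons(0, 0)), cons(cons(e, 0), 0)), 0)), cons(cons(e, 0), 0))   [R4 at 2.2]
3. m(e, cons(0, cons(m(e, cons(0, cons(0, 0)), cons(cons(e, 0), 0)), 0)), cons(cons(e, 0), 0))  →  0   [R4 at ε]

0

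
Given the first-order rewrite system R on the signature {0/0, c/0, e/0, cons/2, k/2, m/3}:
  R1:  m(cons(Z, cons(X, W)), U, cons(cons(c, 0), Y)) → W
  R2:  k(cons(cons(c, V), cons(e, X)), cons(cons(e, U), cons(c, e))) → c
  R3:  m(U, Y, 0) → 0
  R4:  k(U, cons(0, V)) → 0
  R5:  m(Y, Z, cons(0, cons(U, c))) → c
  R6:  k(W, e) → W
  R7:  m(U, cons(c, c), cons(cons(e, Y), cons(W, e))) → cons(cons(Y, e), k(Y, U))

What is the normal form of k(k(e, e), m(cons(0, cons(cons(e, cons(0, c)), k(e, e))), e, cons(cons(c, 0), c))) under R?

e

1. k(k(e, e), m(cons(0, cons(cons(e, cons(0, c)), k(e, e))), e, cons(cons(c, 0), c)))  →  k(e, m(cons(0, cons(cons(e, cons(0, c)), k(e, e))), e, cons(cons(c, 0), c)))   [R6 at 1]
2. k(e, m(cons(0, cons(cons(e, cons(0, c)), k(e, e))), e, cons(cons(c, 0), c)))  →  k(e, k(e, e))   [R1 at 2]
3. k(e, k(e, e))  →  k(e, e)   [R6 at 2]
4. k(e, e)  →  e   [R6 at ε]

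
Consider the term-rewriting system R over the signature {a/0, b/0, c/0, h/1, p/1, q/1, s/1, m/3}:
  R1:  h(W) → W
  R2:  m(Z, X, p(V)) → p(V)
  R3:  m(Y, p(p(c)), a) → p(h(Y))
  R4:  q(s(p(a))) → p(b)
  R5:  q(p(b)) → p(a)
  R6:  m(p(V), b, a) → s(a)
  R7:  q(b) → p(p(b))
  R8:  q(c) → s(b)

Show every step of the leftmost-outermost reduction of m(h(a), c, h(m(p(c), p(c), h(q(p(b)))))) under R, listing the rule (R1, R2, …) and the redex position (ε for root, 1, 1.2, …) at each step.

1. m(h(a), c, h(m(p(c), p(c), h(q(p(b))))))  →  m(a, c, h(m(p(c), p(c), h(q(p(b))))))   [R1 at 1]
2. m(a, c, h(m(p(c), p(c), h(q(p(b))))))  →  m(a, c, m(p(c), p(c), h(q(p(b)))))   [R1 at 3]
3. m(a, c, m(p(c), p(c), h(q(p(b)))))  →  m(a, c, m(p(c), p(c), q(p(b))))   [R1 at 3.3]
4. m(a, c, m(p(c), p(c), q(p(b))))  →  m(a, c, m(p(c), p(c), p(a)))   [R5 at 3.3]
5. m(a, c, m(p(c), p(c), p(a)))  →  m(a, c, p(a))   [R2 at 3]
6. m(a, c, p(a))  →  p(a)   [R2 at ε]

p(a)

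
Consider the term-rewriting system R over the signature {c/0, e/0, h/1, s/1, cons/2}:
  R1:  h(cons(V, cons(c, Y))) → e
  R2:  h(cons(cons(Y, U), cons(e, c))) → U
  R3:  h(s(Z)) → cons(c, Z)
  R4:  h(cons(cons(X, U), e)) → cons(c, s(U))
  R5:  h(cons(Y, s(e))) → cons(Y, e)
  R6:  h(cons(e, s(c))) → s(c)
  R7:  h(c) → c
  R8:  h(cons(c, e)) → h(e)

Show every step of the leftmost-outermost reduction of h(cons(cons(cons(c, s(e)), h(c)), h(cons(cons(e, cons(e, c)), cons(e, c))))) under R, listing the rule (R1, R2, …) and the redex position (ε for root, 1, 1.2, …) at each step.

1. h(cons(cons(cons(c, s(e)), h(c)), h(cons(cons(e, cons(e, c)), cons(e, c)))))  →  h(cons(cons(cons(c, s(e)), c), h(cons(cons(e, cons(e, c)), cons(e, c)))))   [R7 at 1.1.2]
2. h(cons(cons(cons(c, s(e)), c), h(cons(cons(e, cons(e, c)), cons(e, c)))))  →  h(cons(cons(cons(c, s(e)), c), cons(e, c)))   [R2 at 1.2]
3. h(cons(cons(cons(c, s(e)), c), cons(e, c)))  →  c   [R2 at ε]

c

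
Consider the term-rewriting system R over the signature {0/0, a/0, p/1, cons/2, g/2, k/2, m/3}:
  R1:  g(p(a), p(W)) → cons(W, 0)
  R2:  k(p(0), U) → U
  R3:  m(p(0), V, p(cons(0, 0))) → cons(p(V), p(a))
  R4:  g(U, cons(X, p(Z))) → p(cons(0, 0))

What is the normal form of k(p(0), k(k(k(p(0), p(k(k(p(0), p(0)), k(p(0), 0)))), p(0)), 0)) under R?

1. k(p(0), k(k(k(p(0), p(k(k(p(0), p(0)), k(p(0), 0)))), p(0)), 0))  →  k(k(k(p(0), p(k(k(p(0), p(0)), k(p(0), 0)))), p(0)), 0)   [R2 at ε]
2. k(k(k(p(0), p(k(k(p(0), p(0)), k(p(0), 0)))), p(0)), 0)  →  k(k(p(k(k(p(0), p(0)), k(p(0), 0))), p(0)), 0)   [R2 at 1.1]
3. k(k(p(k(k(p(0), p(0)), k(p(0), 0))), p(0)), 0)  →  k(k(p(k(p(0), k(p(0), 0))), p(0)), 0)   [R2 at 1.1.1.1]
4. k(k(p(k(p(0), k(p(0), 0))), p(0)), 0)  →  k(k(p(k(p(0), 0)), p(0)), 0)   [R2 at 1.1.1]
5. k(k(p(k(p(0), 0)), p(0)), 0)  →  k(k(p(0), p(0)), 0)   [R2 at 1.1.1]
6. k(k(p(0), p(0)), 0)  →  k(p(0), 0)   [R2 at 1]
7. k(p(0), 0)  →  0   [R2 at ε]

0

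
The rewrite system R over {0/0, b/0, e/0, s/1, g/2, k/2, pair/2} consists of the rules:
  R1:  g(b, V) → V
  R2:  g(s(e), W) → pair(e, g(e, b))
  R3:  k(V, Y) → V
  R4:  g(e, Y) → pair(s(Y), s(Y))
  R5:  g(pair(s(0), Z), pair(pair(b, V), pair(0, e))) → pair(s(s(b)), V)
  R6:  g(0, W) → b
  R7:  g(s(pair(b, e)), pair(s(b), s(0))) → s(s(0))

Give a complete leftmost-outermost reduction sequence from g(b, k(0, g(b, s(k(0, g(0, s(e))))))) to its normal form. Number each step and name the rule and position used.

0

1. g(b, k(0, g(b, s(k(0, g(0, s(e)))))))  →  k(0, g(b, s(k(0, g(0, s(e))))))   [R1 at ε]
2. k(0, g(b, s(k(0, g(0, s(e))))))  →  0   [R3 at ε]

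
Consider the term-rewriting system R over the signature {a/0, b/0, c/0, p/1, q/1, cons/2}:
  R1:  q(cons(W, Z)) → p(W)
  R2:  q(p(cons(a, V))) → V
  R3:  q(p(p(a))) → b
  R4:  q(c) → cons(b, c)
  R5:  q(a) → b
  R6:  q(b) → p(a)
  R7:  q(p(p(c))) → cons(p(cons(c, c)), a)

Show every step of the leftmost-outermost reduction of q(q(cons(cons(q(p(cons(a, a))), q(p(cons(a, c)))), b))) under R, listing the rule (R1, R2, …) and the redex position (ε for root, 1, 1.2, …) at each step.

1. q(q(cons(cons(q(p(cons(a, a))), q(p(cons(a, c)))), b)))  →  q(p(cons(q(p(cons(a, a))), q(p(cons(a, c))))))   [R1 at 1]
2. q(p(cons(q(p(cons(a, a))), q(p(cons(a, c))))))  →  q(p(cons(a, q(p(cons(a, c))))))   [R2 at 1.1.1]
3. q(p(cons(a, q(p(cons(a, c))))))  →  q(p(cons(a, c)))   [R2 at ε]
4. q(p(cons(a, c)))  →  c   [R2 at ε]

c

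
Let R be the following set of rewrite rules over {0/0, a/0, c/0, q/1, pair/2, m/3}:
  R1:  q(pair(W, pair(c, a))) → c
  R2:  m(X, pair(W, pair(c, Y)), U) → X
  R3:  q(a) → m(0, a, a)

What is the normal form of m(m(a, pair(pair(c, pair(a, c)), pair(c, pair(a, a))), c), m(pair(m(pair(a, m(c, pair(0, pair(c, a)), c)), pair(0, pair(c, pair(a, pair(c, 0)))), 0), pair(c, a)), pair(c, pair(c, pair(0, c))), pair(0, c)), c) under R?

1. m(m(a, pair(pair(c, pair(a, c)), pair(c, pair(a, a))), c), m(pair(m(pair(a, m(c, pair(0, pair(c, a)), c)), pair(0, pair(c, pair(a, pair(c, 0)))), 0), pair(c, a)), pair(c, pair(c, pair(0, c))), pair(0, c)), c)  →  m(a, m(pair(m(pair(a, m(c, pair(0, pair(c, a)), c)), pair(0, pair(c, pair(a, pair(c, 0)))), 0), pair(c, a)), pair(c, pair(c, pair(0, c))), pair(0, c)), c)   [R2 at 1]
2. m(a, m(pair(m(pair(a, m(c, pair(0, pair(c, a)), c)), pair(0, pair(c, pair(a, pair(c, 0)))), 0), pair(c, a)), pair(c, pair(c, pair(0, c))), pair(0, c)), c)  →  m(a, pair(m(pair(a, m(c, pair(0, pair(c, a)), c)), pair(0, pair(c, pair(a, pair(c, 0)))), 0), pair(c, a)), c)   [R2 at 2]
3. m(a, pair(m(pair(a, m(c, pair(0, pair(c, a)), c)), pair(0, pair(c, pair(a, pair(c, 0)))), 0), pair(c, a)), c)  →  a   [R2 at ε]

a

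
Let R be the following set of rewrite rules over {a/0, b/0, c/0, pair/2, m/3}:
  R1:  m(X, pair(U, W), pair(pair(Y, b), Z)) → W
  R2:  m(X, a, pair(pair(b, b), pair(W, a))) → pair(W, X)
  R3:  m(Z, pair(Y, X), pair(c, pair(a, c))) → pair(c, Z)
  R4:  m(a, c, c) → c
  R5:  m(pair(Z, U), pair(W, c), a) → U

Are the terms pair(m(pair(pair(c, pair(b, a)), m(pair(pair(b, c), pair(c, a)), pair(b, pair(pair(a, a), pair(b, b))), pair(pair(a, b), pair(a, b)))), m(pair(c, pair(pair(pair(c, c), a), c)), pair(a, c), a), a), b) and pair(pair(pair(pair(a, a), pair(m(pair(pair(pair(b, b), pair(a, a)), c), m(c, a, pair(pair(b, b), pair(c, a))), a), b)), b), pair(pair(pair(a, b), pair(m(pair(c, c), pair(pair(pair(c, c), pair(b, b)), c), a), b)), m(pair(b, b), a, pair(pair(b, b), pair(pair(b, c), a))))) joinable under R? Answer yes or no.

Reduce t₁ = pair(m(pair(pair(c, pair(b, a)), m(pair(pair(b, c), pair(c, a)), pair(b, pair(pair(a, a), pair(b, b))), pair(pair(a, b), pair(a, b)))), m(pair(c, pair(pair(pair(c, c), a), c)), pair(a, c), a), a), b):
1. pair(m(pair(pair(c, pair(b, a)), m(pair(pair(b, c), pair(c, a)), pair(b, pair(pair(a, a), pair(b, b))), pair(pair(a, b), pair(a, b)))), m(pair(c, pair(pair(pair(c, c), a), c)), pair(a, c), a), a), b)  →  pair(m(pair(pair(c, pair(b, a)), pair(pair(a, a), pair(b, b))), m(pair(c, pair(pair(pair(c, c), a), c)), pair(a, c), a), a), b)   [R1 at 1.1.2]
2. pair(m(pair(pair(c, pair(b, a)), pair(pair(a, a), pair(b, b))), m(pair(c, pair(pair(pair(c, c), a), c)), pair(a, c), a), a), b)  →  pair(m(pair(pair(c, pair(b, a)), pair(pair(a, a), pair(b, b))), pair(pair(pair(c, c), a), c), a), b)   [R5 at 1.2]
3. pair(m(pair(pair(c, pair(b, a)), pair(pair(a, a), pair(b, b))), pair(pair(pair(c, c), a), c), a), b)  →  pair(pair(pair(a, a), pair(b, b)), b)   [R5 at 1]

Reduce t₂ = pair(pair(pair(pair(a, a), pair(m(pair(pair(pair(b, b), pair(a, a)), c), m(c, a, pair(pair(b, b), pair(c, a))), a), b)), b), pair(pair(pair(a, b), pair(m(pair(c, c), pair(pair(pair(c, c), pair(b, b)), c), a), b)), m(pair(b, b), a, pair(pair(b, b), pair(pair(b, c), a))))):
1. pair(pair(pair(pair(a, a), pair(m(pair(pair(pair(b, b), pair(a, a)), c), m(c, a, pair(pair(b, b), pair(c, a))), a), b)), b), pair(pair(pair(a, b), pair(m(pair(c, c), pair(pair(pair(c, c), pair(b, b)), c), a), b)), m(pair(b, b), a, pair(pair(b, b), pair(pair(b, c), a)))))  →  pair(pair(pair(pair(a, a), pair(m(pair(pair(pair(b, b), pair(a, a)), c), pair(c, c), a), b)), b), pair(pair(pair(a, b), pair(m(pair(c, c), pair(pair(pair(c, c), pair(b, b)), c), a), b)), m(pair(b, b), a, pair(pair(b, b), pair(pair(b, c), a)))))   [R2 at 1.1.2.1.2]
2. pair(pair(pair(pair(a, a), pair(m(pair(pair(pair(b, b), pair(a, a)), c), pair(c, c), a), b)), b), pair(pair(pair(a, b), pair(m(pair(c, c), pair(pair(pair(c, c), pair(b, b)), c), a), b)), m(pair(b, b), a, pair(pair(b, b), pair(pair(b, c), a)))))  →  pair(pair(pair(pair(a, a), pair(c, b)), b), pair(pair(pair(a, b), pair(m(pair(c, c), pair(pair(pair(c, c), pair(b, b)), c), a), b)), m(pair(b, b), a, pair(pair(b, b), pair(pair(b, c), a)))))   [R5 at 1.1.2.1]
3. pair(pair(pair(pair(a, a), pair(c, b)), b), pair(pair(pair(a, b), pair(m(pair(c, c), pair(pair(pair(c, c), pair(b, b)), c), a), b)), m(pair(b, b), a, pair(pair(b, b), pair(pair(b, c), a)))))  →  pair(pair(pair(pair(a, a), pair(c, b)), b), pair(pair(pair(a, b), pair(c, b)), m(pair(b, b), a, pair(pair(b, b), pair(pair(b, c), a)))))   [R5 at 2.1.2.1]
4. pair(pair(pair(pair(a, a), pair(c, b)), b), pair(pair(pair(a, b), pair(c, b)), m(pair(b, b), a, pair(pair(b, b), pair(pair(b, c), a)))))  →  pair(pair(pair(pair(a, a), pair(c, b)), b), pair(pair(pair(a, b), pair(c, b)), pair(pair(b, c), pair(b, b))))   [R2 at 2.2]

no — NF(t₁) = pair(pair(pair(a, a), pair(b, b)), b), NF(t₂) = pair(pair(pair(pair(a, a), pair(c, b)), b), pair(pair(pair(a, b), pair(c, b)), pair(pair(b, c), pair(b, b))))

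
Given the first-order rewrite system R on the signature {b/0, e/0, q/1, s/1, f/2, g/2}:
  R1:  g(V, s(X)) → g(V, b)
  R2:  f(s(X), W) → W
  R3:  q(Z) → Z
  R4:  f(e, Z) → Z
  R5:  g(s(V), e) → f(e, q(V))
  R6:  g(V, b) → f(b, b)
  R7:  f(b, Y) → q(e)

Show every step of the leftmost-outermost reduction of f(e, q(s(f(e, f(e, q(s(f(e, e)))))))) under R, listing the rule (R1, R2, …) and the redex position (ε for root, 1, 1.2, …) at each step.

s(s(e))

1. f(e, q(s(f(e, f(e, q(s(f(e, e))))))))  →  q(s(f(e, f(e, q(s(f(e, e)))))))   [R4 at ε]
2. q(s(f(e, f(e, q(s(f(e, e)))))))  →  s(f(e, f(e, q(s(f(e, e))))))   [R3 at ε]
3. s(f(e, f(e, q(s(f(e, e))))))  →  s(f(e, q(s(f(e, e)))))   [R4 at 1]
4. s(f(e, q(s(f(e, e)))))  →  s(q(s(f(e, e))))   [R4 at 1]
5. s(q(s(f(e, e))))  →  s(s(f(e, e)))   [R3 at 1]
6. s(s(f(e, e)))  →  s(s(e))   [R4 at 1.1]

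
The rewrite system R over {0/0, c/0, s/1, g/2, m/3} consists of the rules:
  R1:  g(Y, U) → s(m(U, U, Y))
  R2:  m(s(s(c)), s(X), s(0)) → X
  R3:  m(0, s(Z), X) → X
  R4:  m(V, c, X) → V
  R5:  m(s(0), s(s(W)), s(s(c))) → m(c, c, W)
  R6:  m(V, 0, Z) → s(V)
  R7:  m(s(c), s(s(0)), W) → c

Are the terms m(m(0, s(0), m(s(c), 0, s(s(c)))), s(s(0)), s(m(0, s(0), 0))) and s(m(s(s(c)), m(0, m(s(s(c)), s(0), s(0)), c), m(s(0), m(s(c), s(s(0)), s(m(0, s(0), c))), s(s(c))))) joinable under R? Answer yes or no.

Reduce t₁ = m(m(0, s(0), m(s(c), 0, s(s(c)))), s(s(0)), s(m(0, s(0), 0))):
1. m(m(0, s(0), m(s(c), 0, s(s(c)))), s(s(0)), s(m(0, s(0), 0)))  →  m(m(s(c), 0, s(s(c))), s(s(0)), s(m(0, s(0), 0)))   [R3 at 1]
2. m(m(s(c), 0, s(s(c))), s(s(0)), s(m(0, s(0), 0)))  →  m(s(s(c)), s(s(0)), s(m(0, s(0), 0)))   [R6 at 1]
3. m(s(s(c)), s(s(0)), s(m(0, s(0), 0)))  →  m(s(s(c)), s(s(0)), s(0))   [R3 at 3.1]
4. m(s(s(c)), s(s(0)), s(0))  →  s(0)   [R2 at ε]

Reduce t₂ = s(m(s(s(c)), m(0, m(s(s(c)), s(0), s(0)), c), m(s(0), m(s(c), s(s(0)), s(m(0, s(0), c))), s(s(c))))):
1. s(m(s(s(c)), m(0, m(s(s(c)), s(0), s(0)), c), m(s(0), m(s(c), s(s(0)), s(m(0, s(0), c))), s(s(c)))))  →  s(m(s(s(c)), m(0, 0, c), m(s(0), m(s(c), s(s(0)), s(m(0, s(0), c))), s(s(c)))))   [R2 at 1.2.2]
2. s(m(s(s(c)), m(0, 0, c), m(s(0), m(s(c), s(s(0)), s(m(0, s(0), c))), s(s(c)))))  →  s(m(s(s(c)), s(0), m(s(0), m(s(c), s(s(0)), s(m(0, s(0), c))), s(s(c)))))   [R6 at 1.2]
3. s(m(s(s(c)), s(0), m(s(0), m(s(c), s(s(0)), s(m(0, s(0), c))), s(s(c)))))  →  s(m(s(s(c)), s(0), m(s(0), c, s(s(c)))))   [R7 at 1.3.2]
4. s(m(s(s(c)), s(0), m(s(0), c, s(s(c)))))  →  s(m(s(s(c)), s(0), s(0)))   [R4 at 1.3]
5. s(m(s(s(c)), s(0), s(0)))  →  s(0)   [R2 at 1]

yes — NF(t₁) = s(0), NF(t₂) = s(0)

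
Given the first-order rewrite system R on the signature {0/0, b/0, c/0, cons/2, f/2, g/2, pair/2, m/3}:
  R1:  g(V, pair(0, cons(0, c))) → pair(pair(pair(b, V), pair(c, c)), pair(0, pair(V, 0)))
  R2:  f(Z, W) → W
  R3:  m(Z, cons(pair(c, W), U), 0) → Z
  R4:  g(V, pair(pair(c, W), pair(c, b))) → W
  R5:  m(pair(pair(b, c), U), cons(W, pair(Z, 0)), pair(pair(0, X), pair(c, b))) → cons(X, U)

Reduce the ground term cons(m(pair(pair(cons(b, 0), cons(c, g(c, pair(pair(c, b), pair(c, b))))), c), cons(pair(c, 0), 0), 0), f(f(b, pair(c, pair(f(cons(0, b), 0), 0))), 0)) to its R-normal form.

1. cons(m(pair(pair(cons(b, 0), cons(c, g(c, pair(pair(c, b), pair(c, b))))), c), cons(pair(c, 0), 0), 0), f(f(b, pair(c, pair(f(cons(0, b), 0), 0))), 0))  →  cons(pair(pair(cons(b, 0), cons(c, g(c, pair(pair(c, b), pair(c, b))))), c), f(f(b, pair(c, pair(f(cons(0, b), 0), 0))), 0))   [R3 at 1]
2. cons(pair(pair(cons(b, 0), cons(c, g(c, pair(pair(c, b), pair(c, b))))), c), f(f(b, pair(c, pair(f(cons(0, b), 0), 0))), 0))  →  cons(pair(pair(cons(b, 0), cons(c, b)), c), f(f(b, pair(c, pair(f(cons(0, b), 0), 0))), 0))   [R4 at 1.1.2.2]
3. cons(pair(pair(cons(b, 0), cons(c, b)), c), f(f(b, pair(c, pair(f(cons(0, b), 0), 0))), 0))  →  cons(pair(pair(cons(b, 0), cons(c, b)), c), 0)   [R2 at 2]

cons(pair(pair(cons(b, 0), cons(c, b)), c), 0)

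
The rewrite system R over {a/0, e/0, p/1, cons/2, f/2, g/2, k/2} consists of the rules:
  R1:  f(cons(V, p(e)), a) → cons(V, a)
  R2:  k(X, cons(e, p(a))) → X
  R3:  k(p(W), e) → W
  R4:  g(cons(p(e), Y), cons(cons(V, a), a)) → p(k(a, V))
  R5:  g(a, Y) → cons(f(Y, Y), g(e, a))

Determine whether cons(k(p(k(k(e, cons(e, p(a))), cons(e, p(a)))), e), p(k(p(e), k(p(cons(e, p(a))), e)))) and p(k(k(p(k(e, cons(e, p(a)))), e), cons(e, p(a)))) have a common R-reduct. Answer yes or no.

Reduce t₁ = cons(k(p(k(k(e, cons(e, p(a))), cons(e, p(a)))), e), p(k(p(e), k(p(cons(e, p(a))), e)))):
1. cons(k(p(k(k(e, cons(e, p(a))), cons(e, p(a)))), e), p(k(p(e), k(p(cons(e, p(a))), e))))  →  cons(k(k(e, cons(e, p(a))), cons(e, p(a))), p(k(p(e), k(p(cons(e, p(a))), e))))   [R3 at 1]
2. cons(k(k(e, cons(e, p(a))), cons(e, p(a))), p(k(p(e), k(p(cons(e, p(a))), e))))  →  cons(k(e, cons(e, p(a))), p(k(p(e), k(p(cons(e, p(a))), e))))   [R2 at 1]
3. cons(k(e, cons(e, p(a))), p(k(p(e), k(p(cons(e, p(a))), e))))  →  cons(e, p(k(p(e), k(p(cons(e, p(a))), e))))   [R2 at 1]
4. cons(e, p(k(p(e), k(p(cons(e, p(a))), e))))  →  cons(e, p(k(p(e), cons(e, p(a)))))   [R3 at 2.1.2]
5. cons(e, p(k(p(e), cons(e, p(a)))))  →  cons(e, p(p(e)))   [R2 at 2.1]

Reduce t₂ = p(k(k(p(k(e, cons(e, p(a)))), e), cons(e, p(a)))):
1. p(k(k(p(k(e, cons(e, p(a)))), e), cons(e, p(a))))  →  p(k(p(k(e, cons(e, p(a)))), e))   [R2 at 1]
2. p(k(p(k(e, cons(e, p(a)))), e))  →  p(k(e, cons(e, p(a))))   [R3 at 1]
3. p(k(e, cons(e, p(a))))  →  p(e)   [R2 at 1]

no — NF(t₁) = cons(e, p(p(e))), NF(t₂) = p(e)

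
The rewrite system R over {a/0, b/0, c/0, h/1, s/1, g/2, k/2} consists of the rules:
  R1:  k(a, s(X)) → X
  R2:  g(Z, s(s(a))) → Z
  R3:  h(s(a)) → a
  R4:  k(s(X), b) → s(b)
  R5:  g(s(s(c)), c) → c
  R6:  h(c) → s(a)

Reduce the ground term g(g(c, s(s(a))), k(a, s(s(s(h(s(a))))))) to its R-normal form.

1. g(g(c, s(s(a))), k(a, s(s(s(h(s(a)))))))  →  g(c, k(a, s(s(s(h(s(a)))))))   [R2 at 1]
2. g(c, k(a, s(s(s(h(s(a)))))))  →  g(c, s(s(h(s(a)))))   [R1 at 2]
3. g(c, s(s(h(s(a)))))  →  g(c, s(s(a)))   [R3 at 2.1.1]
4. g(c, s(s(a)))  →  c   [R2 at ε]

c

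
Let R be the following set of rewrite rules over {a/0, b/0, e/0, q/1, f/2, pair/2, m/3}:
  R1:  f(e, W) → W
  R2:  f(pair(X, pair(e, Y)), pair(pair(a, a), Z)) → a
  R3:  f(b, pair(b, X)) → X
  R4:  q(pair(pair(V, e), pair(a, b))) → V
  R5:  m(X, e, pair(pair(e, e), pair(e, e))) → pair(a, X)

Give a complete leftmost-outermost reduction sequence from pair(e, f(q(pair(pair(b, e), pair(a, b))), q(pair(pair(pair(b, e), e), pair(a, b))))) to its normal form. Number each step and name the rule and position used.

pair(e, e)

1. pair(e, f(q(pair(pair(b, e), pair(a, b))), q(pair(pair(pair(b, e), e), pair(a, b)))))  →  pair(e, f(b, q(pair(pair(pair(b, e), e), pair(a, b)))))   [R4 at 2.1]
2. pair(e, f(b, q(pair(pair(pair(b, e), e), pair(a, b)))))  →  pair(e, f(b, pair(b, e)))   [R4 at 2.2]
3. pair(e, f(b, pair(b, e)))  →  pair(e, e)   [R3 at 2]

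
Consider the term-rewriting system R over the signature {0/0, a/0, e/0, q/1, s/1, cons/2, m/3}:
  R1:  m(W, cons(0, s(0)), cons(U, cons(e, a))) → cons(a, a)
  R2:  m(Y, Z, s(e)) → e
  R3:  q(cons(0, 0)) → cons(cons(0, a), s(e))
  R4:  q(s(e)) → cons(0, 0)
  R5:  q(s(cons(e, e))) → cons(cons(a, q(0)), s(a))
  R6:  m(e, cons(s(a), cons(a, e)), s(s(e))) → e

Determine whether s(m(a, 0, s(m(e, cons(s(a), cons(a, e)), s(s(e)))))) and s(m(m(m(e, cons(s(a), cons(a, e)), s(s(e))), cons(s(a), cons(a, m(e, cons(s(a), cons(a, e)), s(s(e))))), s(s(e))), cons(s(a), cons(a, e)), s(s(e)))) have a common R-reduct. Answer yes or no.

Reduce t₁ = s(m(a, 0, s(m(e, cons(s(a), cons(a, e)), s(s(e)))))):
1. s(m(a, 0, s(m(e, cons(s(a), cons(a, e)), s(s(e))))))  →  s(m(a, 0, s(e)))   [R6 at 1.3.1]
2. s(m(a, 0, s(e)))  →  s(e)   [R2 at 1]

Reduce t₂ = s(m(m(m(e, cons(s(a), cons(a, e)), s(s(e))), cons(s(a), cons(a, m(e, cons(s(a), cons(a, e)), s(s(e))))), s(s(e))), cons(s(a), cons(a, e)), s(s(e)))):
1. s(m(m(m(e, cons(s(a), cons(a, e)), s(s(e))), cons(s(a), cons(a, m(e, cons(s(a), cons(a, e)), s(s(e))))), s(s(e))), cons(s(a), cons(a, e)), s(s(e))))  →  s(m(m(e, cons(s(a), cons(a, m(e, cons(s(a), cons(a, e)), s(s(e))))), s(s(e))), cons(s(a), cons(a, e)), s(s(e))))   [R6 at 1.1.1]
2. s(m(m(e, cons(s(a), cons(a, m(e, cons(s(a), cons(a, e)), s(s(e))))), s(s(e))), cons(s(a), cons(a, e)), s(s(e))))  →  s(m(m(e, cons(s(a), cons(a, e)), s(s(e))), cons(s(a), cons(a, e)), s(s(e))))   [R6 at 1.1.2.2.2]
3. s(m(m(e, cons(s(a), cons(a, e)), s(s(e))), cons(s(a), cons(a, e)), s(s(e))))  →  s(m(e, cons(s(a), cons(a, e)), s(s(e))))   [R6 at 1.1]
4. s(m(e, cons(s(a), cons(a, e)), s(s(e))))  →  s(e)   [R6 at 1]

yes — NF(t₁) = s(e), NF(t₂) = s(e)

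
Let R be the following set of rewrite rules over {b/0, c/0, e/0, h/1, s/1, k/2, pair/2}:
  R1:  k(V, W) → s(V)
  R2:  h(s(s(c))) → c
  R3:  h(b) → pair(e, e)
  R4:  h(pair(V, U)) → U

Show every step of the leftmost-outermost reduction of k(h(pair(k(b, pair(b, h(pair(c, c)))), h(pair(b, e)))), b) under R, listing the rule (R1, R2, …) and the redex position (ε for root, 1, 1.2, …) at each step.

1. k(h(pair(k(b, pair(b, h(pair(c, c)))), h(pair(b, e)))), b)  →  s(h(pair(k(b, pair(b, h(pair(c, c)))), h(pair(b, e)))))   [R1 at ε]
2. s(h(pair(k(b, pair(b, h(pair(c, c)))), h(pair(b, e)))))  →  s(h(pair(b, e)))   [R4 at 1]
3. s(h(pair(b, e)))  →  s(e)   [R4 at 1]

s(e)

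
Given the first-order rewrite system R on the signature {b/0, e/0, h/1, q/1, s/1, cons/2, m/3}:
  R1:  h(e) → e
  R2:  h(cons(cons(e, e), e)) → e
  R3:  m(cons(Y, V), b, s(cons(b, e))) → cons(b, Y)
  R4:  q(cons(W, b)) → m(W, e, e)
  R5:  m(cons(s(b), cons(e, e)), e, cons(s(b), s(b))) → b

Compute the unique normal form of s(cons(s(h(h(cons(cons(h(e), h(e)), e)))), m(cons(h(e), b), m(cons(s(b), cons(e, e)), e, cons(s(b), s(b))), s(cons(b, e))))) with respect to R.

s(cons(s(e), cons(b, e)))

1. s(cons(s(h(h(cons(cons(h(e), h(e)), e)))), m(cons(h(e), b), m(cons(s(b), cons(e, e)), e, cons(s(b), s(b))), s(cons(b, e)))))  →  s(cons(s(h(h(cons(cons(e, h(e)), e)))), m(cons(h(e), b), m(cons(s(b), cons(e, e)), e, cons(s(b), s(b))), s(cons(b, e)))))   [R1 at 1.1.1.1.1.1.1]
2. s(cons(s(h(h(cons(cons(e, h(e)), e)))), m(cons(h(e), b), m(cons(s(b), cons(e, e)), e, cons(s(b), s(b))), s(cons(b, e)))))  →  s(cons(s(h(h(cons(cons(e, e), e)))), m(cons(h(e), b), m(cons(s(b), cons(e, e)), e, cons(s(b), s(b))), s(cons(b, e)))))   [R1 at 1.1.1.1.1.1.2]
3. s(cons(s(h(h(cons(cons(e, e), e)))), m(cons(h(e), b), m(cons(s(b), cons(e, e)), e, cons(s(b), s(b))), s(cons(b, e)))))  →  s(cons(s(h(e)), m(cons(h(e), b), m(cons(s(b), cons(e, e)), e, cons(s(b), s(b))), s(cons(b, e)))))   [R2 at 1.1.1.1]
4. s(cons(s(h(e)), m(cons(h(e), b), m(cons(s(b), cons(e, e)), e, cons(s(b), s(b))), s(cons(b, e)))))  →  s(cons(s(e), m(cons(h(e), b), m(cons(s(b), cons(e, e)), e, cons(s(b), s(b))), s(cons(b, e)))))   [R1 at 1.1.1]
5. s(cons(s(e), m(cons(h(e), b), m(cons(s(b), cons(e, e)), e, cons(s(b), s(b))), s(cons(b, e)))))  →  s(cons(s(e), m(cons(e, b), m(cons(s(b), cons(e, e)), e, cons(s(b), s(b))), s(cons(b, e)))))   [R1 at 1.2.1.1]
6. s(cons(s(e), m(cons(e, b), m(cons(s(b), cons(e, e)), e, cons(s(b), s(b))), s(cons(b, e)))))  →  s(cons(s(e), m(cons(e, b), b, s(cons(b, e)))))   [R5 at 1.2.2]
7. s(cons(s(e), m(cons(e, b), b, s(cons(b, e)))))  →  s(cons(s(e), cons(b, e)))   [R3 at 1.2]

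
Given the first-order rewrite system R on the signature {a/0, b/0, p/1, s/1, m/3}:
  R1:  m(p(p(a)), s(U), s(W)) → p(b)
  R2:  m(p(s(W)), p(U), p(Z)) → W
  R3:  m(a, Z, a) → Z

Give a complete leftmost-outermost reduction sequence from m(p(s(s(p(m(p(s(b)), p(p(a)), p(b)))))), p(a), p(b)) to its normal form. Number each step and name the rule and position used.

1. m(p(s(s(p(m(p(s(b)), p(p(a)), p(b)))))), p(a), p(b))  →  s(p(m(p(s(b)), p(p(a)), p(b))))   [R2 at ε]
2. s(p(m(p(s(b)), p(p(a)), p(b))))  →  s(p(b))   [R2 at 1.1]

s(p(b))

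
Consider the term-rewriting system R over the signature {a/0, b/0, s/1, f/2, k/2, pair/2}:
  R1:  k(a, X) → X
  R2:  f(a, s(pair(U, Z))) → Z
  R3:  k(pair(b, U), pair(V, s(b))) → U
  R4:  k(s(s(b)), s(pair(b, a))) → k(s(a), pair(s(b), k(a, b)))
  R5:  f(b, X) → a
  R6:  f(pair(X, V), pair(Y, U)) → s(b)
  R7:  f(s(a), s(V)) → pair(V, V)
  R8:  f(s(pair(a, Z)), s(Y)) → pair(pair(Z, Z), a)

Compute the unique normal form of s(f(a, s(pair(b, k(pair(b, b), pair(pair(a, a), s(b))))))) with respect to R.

s(b)

1. s(f(a, s(pair(b, k(pair(b, b), pair(pair(a, a), s(b)))))))  →  s(k(pair(b, b), pair(pair(a, a), s(b))))   [R2 at 1]
2. s(k(pair(b, b), pair(pair(a, a), s(b))))  →  s(b)   [R3 at 1]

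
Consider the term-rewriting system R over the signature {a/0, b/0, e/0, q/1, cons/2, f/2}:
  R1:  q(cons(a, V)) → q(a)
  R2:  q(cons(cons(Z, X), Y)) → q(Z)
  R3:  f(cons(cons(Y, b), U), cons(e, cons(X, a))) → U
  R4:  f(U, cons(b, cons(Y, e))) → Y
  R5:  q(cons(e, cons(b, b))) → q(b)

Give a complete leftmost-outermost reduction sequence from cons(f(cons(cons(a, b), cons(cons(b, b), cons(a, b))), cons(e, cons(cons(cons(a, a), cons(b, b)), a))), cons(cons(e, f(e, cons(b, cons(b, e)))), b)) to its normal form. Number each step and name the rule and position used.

cons(cons(cons(b, b), cons(a, b)), cons(cons(e, b), b))

1. cons(f(cons(cons(a, b), cons(cons(b, b), cons(a, b))), cons(e, cons(cons(cons(a, a), cons(b, b)), a))), cons(cons(e, f(e, cons(b, cons(b, e)))), b))  →  cons(cons(cons(b, b), cons(a, b)), cons(cons(e, f(e, cons(b, cons(b, e)))), b))   [R3 at 1]
2. cons(cons(cons(b, b), cons(a, b)), cons(cons(e, f(e, cons(b, cons(b, e)))), b))  →  cons(cons(cons(b, b), cons(a, b)), cons(cons(e, b), b))   [R4 at 2.1.2]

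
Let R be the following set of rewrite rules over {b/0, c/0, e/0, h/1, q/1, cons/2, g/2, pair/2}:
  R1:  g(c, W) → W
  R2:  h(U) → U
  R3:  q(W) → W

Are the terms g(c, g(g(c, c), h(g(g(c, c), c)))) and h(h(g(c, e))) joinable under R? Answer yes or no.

no — NF(t₁) = c, NF(t₂) = e

Reduce t₁ = g(c, g(g(c, c), h(g(g(c, c), c)))):
1. g(c, g(g(c, c), h(g(g(c, c), c))))  →  g(g(c, c), h(g(g(c, c), c)))   [R1 at ε]
2. g(g(c, c), h(g(g(c, c), c)))  →  g(c, h(g(g(c, c), c)))   [R1 at 1]
3. g(c, h(g(g(c, c), c)))  →  h(g(g(c, c), c))   [R1 at ε]
4. h(g(g(c, c), c))  →  g(g(c, c), c)   [R2 at ε]
5. g(g(c, c), c)  →  g(c, c)   [R1 at 1]
6. g(c, c)  →  c   [R1 at ε]

Reduce t₂ = h(h(g(c, e))):
1. h(h(g(c, e)))  →  h(g(c, e))   [R2 at ε]
2. h(g(c, e))  →  g(c, e)   [R2 at ε]
3. g(c, e)  →  e   [R1 at ε]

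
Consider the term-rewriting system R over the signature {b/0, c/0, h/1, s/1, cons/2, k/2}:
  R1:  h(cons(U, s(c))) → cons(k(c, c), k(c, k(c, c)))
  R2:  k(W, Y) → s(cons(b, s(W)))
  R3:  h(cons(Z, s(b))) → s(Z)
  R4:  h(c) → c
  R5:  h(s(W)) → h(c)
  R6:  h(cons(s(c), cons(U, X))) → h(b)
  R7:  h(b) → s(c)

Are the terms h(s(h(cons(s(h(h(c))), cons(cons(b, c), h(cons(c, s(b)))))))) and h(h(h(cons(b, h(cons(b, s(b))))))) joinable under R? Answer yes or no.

Reduce t₁ = h(s(h(cons(s(h(h(c))), cons(cons(b, c), h(cons(c, s(b)))))))):
1. h(s(h(cons(s(h(h(c))), cons(cons(b, c), h(cons(c, s(b))))))))  →  h(c)   [R5 at ε]
2. h(c)  →  c   [R4 at ε]

Reduce t₂ = h(h(h(cons(b, h(cons(b, s(b))))))):
1. h(h(h(cons(b, h(cons(b, s(b)))))))  →  h(h(h(cons(b, s(b)))))   [R3 at 1.1.1.2]
2. h(h(h(cons(b, s(b)))))  →  h(h(s(b)))   [R3 at 1.1]
3. h(h(s(b)))  →  h(h(c))   [R5 at 1]
4. h(h(c))  →  h(c)   [R4 at 1]
5. h(c)  →  c   [R4 at ε]

yes — NF(t₁) = c, NF(t₂) = c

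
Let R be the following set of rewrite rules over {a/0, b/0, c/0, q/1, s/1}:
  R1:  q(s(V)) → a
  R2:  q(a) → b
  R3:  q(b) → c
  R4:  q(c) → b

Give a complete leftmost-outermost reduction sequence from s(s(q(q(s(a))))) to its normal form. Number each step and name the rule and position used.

1. s(s(q(q(s(a)))))  →  s(s(q(a)))   [R1 at 1.1.1]
2. s(s(q(a)))  →  s(s(b))   [R2 at 1.1]

s(s(b))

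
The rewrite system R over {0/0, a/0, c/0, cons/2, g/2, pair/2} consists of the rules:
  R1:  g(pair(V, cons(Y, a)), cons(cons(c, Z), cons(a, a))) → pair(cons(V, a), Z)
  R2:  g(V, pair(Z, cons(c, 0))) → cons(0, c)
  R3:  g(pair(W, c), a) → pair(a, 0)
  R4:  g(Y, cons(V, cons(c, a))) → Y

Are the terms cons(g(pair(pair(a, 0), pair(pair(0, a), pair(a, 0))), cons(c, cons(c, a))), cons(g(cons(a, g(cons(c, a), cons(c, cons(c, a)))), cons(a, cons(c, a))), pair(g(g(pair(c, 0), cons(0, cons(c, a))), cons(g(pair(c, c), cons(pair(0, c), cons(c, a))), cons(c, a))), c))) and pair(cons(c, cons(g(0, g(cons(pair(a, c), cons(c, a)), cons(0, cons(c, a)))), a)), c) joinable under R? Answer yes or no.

no — NF(t₁) = cons(pair(pair(a, 0), pair(pair(0, a), pair(a, 0))), cons(cons(a, cons(c, a)), pair(pair(c, 0), c))), NF(t₂) = pair(cons(c, cons(0, a)), c)

Reduce t₁ = cons(g(pair(pair(a, 0), pair(pair(0, a), pair(a, 0))), cons(c, cons(c, a))), cons(g(cons(a, g(cons(c, a), cons(c, cons(c, a)))), cons(a, cons(c, a))), pair(g(g(pair(c, 0), cons(0, cons(c, a))), cons(g(pair(c, c), cons(pair(0, c), cons(c, a))), cons(c, a))), c))):
1. cons(g(pair(pair(a, 0), pair(pair(0, a), pair(a, 0))), cons(c, cons(c, a))), cons(g(cons(a, g(cons(c, a), cons(c, cons(c, a)))), cons(a, cons(c, a))), pair(g(g(pair(c, 0), cons(0, cons(c, a))), cons(g(pair(c, c), cons(pair(0, c), cons(c, a))), cons(c, a))), c)))  →  cons(pair(pair(a, 0), pair(pair(0, a), pair(a, 0))), cons(g(cons(a, g(cons(c, a), cons(c, cons(c, a)))), cons(a, cons(c, a))), pair(g(g(pair(c, 0), cons(0, cons(c, a))), cons(g(pair(c, c), cons(pair(0, c), cons(c, a))), cons(c, a))), c)))   [R4 at 1]
2. cons(pair(pair(a, 0), pair(pair(0, a), pair(a, 0))), cons(g(cons(a, g(cons(c, a), cons(c, cons(c, a)))), cons(a, cons(c, a))), pair(g(g(pair(c, 0), cons(0, cons(c, a))), cons(g(pair(c, c), cons(pair(0, c), cons(c, a))), cons(c, a))), c)))  →  cons(pair(pair(a, 0), pair(pair(0, a), pair(a, 0))), cons(cons(a, g(cons(c, a), cons(c, cons(c, a)))), pair(g(g(pair(c, 0), cons(0, cons(c, a))), cons(g(pair(c, c), cons(pair(0, c), cons(c, a))), cons(c, a))), c)))   [R4 at 2.1]
3. cons(pair(pair(a, 0), pair(pair(0, a), pair(a, 0))), cons(cons(a, g(cons(c, a), cons(c, cons(c, a)))), pair(g(g(pair(c, 0), cons(0, cons(c, a))), cons(g(pair(c, c), cons(pair(0, c), cons(c, a))), cons(c, a))), c)))  →  cons(pair(pair(a, 0), pair(pair(0, a), pair(a, 0))), cons(cons(a, cons(c, a)), pair(g(g(pair(c, 0), cons(0, cons(c, a))), cons(g(pair(c, c), cons(pair(0, c), cons(c, a))), cons(c, a))), c)))   [R4 at 2.1.2]
4. cons(pair(pair(a, 0), pair(pair(0, a), pair(a, 0))), cons(cons(a, cons(c, a)), pair(g(g(pair(c, 0), cons(0, cons(c, a))), cons(g(pair(c, c), cons(pair(0, c), cons(c, a))), cons(c, a))), c)))  →  cons(pair(pair(a, 0), pair(pair(0, a), pair(a, 0))), cons(cons(a, cons(c, a)), pair(g(pair(c, 0), cons(0, cons(c, a))), c)))   [R4 at 2.2.1]
5. cons(pair(pair(a, 0), pair(pair(0, a), pair(a, 0))), cons(cons(a, cons(c, a)), pair(g(pair(c, 0), cons(0, cons(c, a))), c)))  →  cons(pair(pair(a, 0), pair(pair(0, a), pair(a, 0))), cons(cons(a, cons(c, a)), pair(pair(c, 0), c)))   [R4 at 2.2.1]

Reduce t₂ = pair(cons(c, cons(g(0, g(cons(pair(a, c), cons(c, a)), cons(0, cons(c, a)))), a)), c):
1. pair(cons(c, cons(g(0, g(cons(pair(a, c), cons(c, a)), cons(0, cons(c, a)))), a)), c)  →  pair(cons(c, cons(g(0, cons(pair(a, c), cons(c, a))), a)), c)   [R4 at 1.2.1.2]
2. pair(cons(c, cons(g(0, cons(pair(a, c), cons(c, a))), a)), c)  →  pair(cons(c, cons(0, a)), c)   [R4 at 1.2.1]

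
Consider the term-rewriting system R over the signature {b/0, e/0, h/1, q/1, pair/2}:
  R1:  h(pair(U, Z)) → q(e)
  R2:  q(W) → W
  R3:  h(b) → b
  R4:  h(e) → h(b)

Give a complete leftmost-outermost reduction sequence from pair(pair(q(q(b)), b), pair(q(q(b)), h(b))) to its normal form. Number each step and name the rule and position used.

1. pair(pair(q(q(b)), b), pair(q(q(b)), h(b)))  →  pair(pair(q(b), b), pair(q(q(b)), h(b)))   [R2 at 1.1]
2. pair(pair(q(b), b), pair(q(q(b)), h(b)))  →  pair(pair(b, b), pair(q(q(b)), h(b)))   [R2 at 1.1]
3. pair(pair(b, b), pair(q(q(b)), h(b)))  →  pair(pair(b, b), pair(q(b), h(b)))   [R2 at 2.1]
4. pair(pair(b, b), pair(q(b), h(b)))  →  pair(pair(b, b), pair(b, h(b)))   [R2 at 2.1]
5. pair(pair(b, b), pair(b, h(b)))  →  pair(pair(b, b), pair(b, b))   [R3 at 2.2]

pair(pair(b, b), pair(b, b))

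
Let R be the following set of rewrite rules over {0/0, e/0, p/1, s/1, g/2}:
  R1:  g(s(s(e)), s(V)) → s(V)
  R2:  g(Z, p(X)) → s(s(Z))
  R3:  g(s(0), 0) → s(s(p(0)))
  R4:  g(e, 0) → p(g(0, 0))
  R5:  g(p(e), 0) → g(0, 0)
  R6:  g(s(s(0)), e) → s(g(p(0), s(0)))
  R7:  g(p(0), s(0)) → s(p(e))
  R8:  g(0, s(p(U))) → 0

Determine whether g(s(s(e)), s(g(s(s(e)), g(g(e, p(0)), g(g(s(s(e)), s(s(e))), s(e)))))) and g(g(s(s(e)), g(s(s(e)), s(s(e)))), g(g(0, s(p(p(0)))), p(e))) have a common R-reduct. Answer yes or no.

no — NF(t₁) = s(s(e)), NF(t₂) = s(s(0))

Reduce t₁ = g(s(s(e)), s(g(s(s(e)), g(g(e, p(0)), g(g(s(s(e)), s(s(e))), s(e)))))):
1. g(s(s(e)), s(g(s(s(e)), g(g(e, p(0)), g(g(s(s(e)), s(s(e))), s(e))))))  →  s(g(s(s(e)), g(g(e, p(0)), g(g(s(s(e)), s(s(e))), s(e)))))   [R1 at ε]
2. s(g(s(s(e)), g(g(e, p(0)), g(g(s(s(e)), s(s(e))), s(e)))))  →  s(g(s(s(e)), g(s(s(e)), g(g(s(s(e)), s(s(e))), s(e)))))   [R2 at 1.2.1]
3. s(g(s(s(e)), g(s(s(e)), g(g(s(s(e)), s(s(e))), s(e)))))  →  s(g(s(s(e)), g(s(s(e)), g(s(s(e)), s(e)))))   [R1 at 1.2.2.1]
4. s(g(s(s(e)), g(s(s(e)), g(s(s(e)), s(e)))))  →  s(g(s(s(e)), g(s(s(e)), s(e))))   [R1 at 1.2.2]
5. s(g(s(s(e)), g(s(s(e)), s(e))))  →  s(g(s(s(e)), s(e)))   [R1 at 1.2]
6. s(g(s(s(e)), s(e)))  →  s(s(e))   [R1 at 1]

Reduce t₂ = g(g(s(s(e)), g(s(s(e)), s(s(e)))), g(g(0, s(p(p(0)))), p(e))):
1. g(g(s(s(e)), g(s(s(e)), s(s(e)))), g(g(0, s(p(p(0)))), p(e)))  →  g(g(s(s(e)), s(s(e))), g(g(0, s(p(p(0)))), p(e)))   [R1 at 1.2]
2. g(g(s(s(e)), s(s(e))), g(g(0, s(p(p(0)))), p(e)))  →  g(s(s(e)), g(g(0, s(p(p(0)))), p(e)))   [R1 at 1]
3. g(s(s(e)), g(g(0, s(p(p(0)))), p(e)))  →  g(s(s(e)), s(s(g(0, s(p(p(0)))))))   [R2 at 2]
4. g(s(s(e)), s(s(g(0, s(p(p(0)))))))  →  s(s(g(0, s(p(p(0))))))   [R1 at ε]
5. s(s(g(0, s(p(p(0))))))  →  s(s(0))   [R8 at 1.1]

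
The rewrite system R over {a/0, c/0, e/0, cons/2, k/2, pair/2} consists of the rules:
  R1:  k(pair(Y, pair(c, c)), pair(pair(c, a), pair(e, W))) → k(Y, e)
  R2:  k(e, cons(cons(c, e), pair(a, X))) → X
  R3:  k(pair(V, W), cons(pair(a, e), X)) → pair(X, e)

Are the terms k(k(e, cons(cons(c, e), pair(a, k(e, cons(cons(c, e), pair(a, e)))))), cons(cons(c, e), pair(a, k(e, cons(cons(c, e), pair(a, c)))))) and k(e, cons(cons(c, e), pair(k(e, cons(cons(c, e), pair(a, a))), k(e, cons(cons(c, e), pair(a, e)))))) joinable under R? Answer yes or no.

Reduce t₁ = k(k(e, cons(cons(c, e), pair(a, k(e, cons(cons(c, e), pair(a, e)))))), cons(cons(c, e), pair(a, k(e, cons(cons(c, e), pair(a, c)))))):
1. k(k(e, cons(cons(c, e), pair(a, k(e, cons(cons(c, e), pair(a, e)))))), cons(cons(c, e), pair(a, k(e, cons(cons(c, e), pair(a, c))))))  →  k(k(e, cons(cons(c, e), pair(a, e))), cons(cons(c, e), pair(a, k(e, cons(cons(c, e), pair(a, c))))))   [R2 at 1]
2. k(k(e, cons(cons(c, e), pair(a, e))), cons(cons(c, e), pair(a, k(e, cons(cons(c, e), pair(a, c))))))  →  k(e, cons(cons(c, e), pair(a, k(e, cons(cons(c, e), pair(a, c))))))   [R2 at 1]
3. k(e, cons(cons(c, e), pair(a, k(e, cons(cons(c, e), pair(a, c))))))  →  k(e, cons(cons(c, e), pair(a, c)))   [R2 at ε]
4. k(e, cons(cons(c, e), pair(a, c)))  →  c   [R2 at ε]

Reduce t₂ = k(e, cons(cons(c, e), pair(k(e, cons(cons(c, e), pair(a, a))), k(e, cons(cons(c, e), pair(a, e)))))):
1. k(e, cons(cons(c, e), pair(k(e, cons(cons(c, e), pair(a, a))), k(e, cons(cons(c, e), pair(a, e))))))  →  k(e, cons(cons(c, e), pair(a, k(e, cons(cons(c, e), pair(a, e))))))   [R2 at 2.2.1]
2. k(e, cons(cons(c, e), pair(a, k(e, cons(cons(c, e), pair(a, e))))))  →  k(e, cons(cons(c, e), pair(a, e)))   [R2 at ε]
3. k(e, cons(cons(c, e), pair(a, e)))  →  e   [R2 at ε]

no — NF(t₁) = c, NF(t₂) = e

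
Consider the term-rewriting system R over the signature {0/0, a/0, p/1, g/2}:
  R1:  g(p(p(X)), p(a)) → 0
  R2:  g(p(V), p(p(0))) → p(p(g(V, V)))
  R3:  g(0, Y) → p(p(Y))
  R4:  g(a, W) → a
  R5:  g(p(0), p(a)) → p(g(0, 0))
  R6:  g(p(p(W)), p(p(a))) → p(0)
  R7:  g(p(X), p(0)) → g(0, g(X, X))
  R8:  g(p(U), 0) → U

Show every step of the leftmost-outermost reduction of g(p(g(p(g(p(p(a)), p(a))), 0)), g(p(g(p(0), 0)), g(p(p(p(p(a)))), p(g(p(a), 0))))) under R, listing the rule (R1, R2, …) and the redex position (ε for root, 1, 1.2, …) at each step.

0

1. g(p(g(p(g(p(p(a)), p(a))), 0)), g(p(g(p(0), 0)), g(p(p(p(p(a)))), p(g(p(a), 0)))))  →  g(p(g(p(p(a)), p(a))), g(p(g(p(0), 0)), g(p(p(p(p(a)))), p(g(p(a), 0)))))   [R8 at 1.1]
2. g(p(g(p(p(a)), p(a))), g(p(g(p(0), 0)), g(p(p(p(p(a)))), p(g(p(a), 0)))))  →  g(p(0), g(p(g(p(0), 0)), g(p(p(p(p(a)))), p(g(p(a), 0)))))   [R1 at 1.1]
3. g(p(0), g(p(g(p(0), 0)), g(p(p(p(p(a)))), p(g(p(a), 0)))))  →  g(p(0), g(p(0), g(p(p(p(p(a)))), p(g(p(a), 0)))))   [R8 at 2.1.1]
4. g(p(0), g(p(0), g(p(p(p(p(a)))), p(g(p(a), 0)))))  →  g(p(0), g(p(0), g(p(p(p(p(a)))), p(a))))   [R8 at 2.2.2.1]
5. g(p(0), g(p(0), g(p(p(p(p(a)))), p(a))))  →  g(p(0), g(p(0), 0))   [R1 at 2.2]
6. g(p(0), g(p(0), 0))  →  g(p(0), 0)   [R8 at 2]
7. g(p(0), 0)  →  0   [R8 at ε]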